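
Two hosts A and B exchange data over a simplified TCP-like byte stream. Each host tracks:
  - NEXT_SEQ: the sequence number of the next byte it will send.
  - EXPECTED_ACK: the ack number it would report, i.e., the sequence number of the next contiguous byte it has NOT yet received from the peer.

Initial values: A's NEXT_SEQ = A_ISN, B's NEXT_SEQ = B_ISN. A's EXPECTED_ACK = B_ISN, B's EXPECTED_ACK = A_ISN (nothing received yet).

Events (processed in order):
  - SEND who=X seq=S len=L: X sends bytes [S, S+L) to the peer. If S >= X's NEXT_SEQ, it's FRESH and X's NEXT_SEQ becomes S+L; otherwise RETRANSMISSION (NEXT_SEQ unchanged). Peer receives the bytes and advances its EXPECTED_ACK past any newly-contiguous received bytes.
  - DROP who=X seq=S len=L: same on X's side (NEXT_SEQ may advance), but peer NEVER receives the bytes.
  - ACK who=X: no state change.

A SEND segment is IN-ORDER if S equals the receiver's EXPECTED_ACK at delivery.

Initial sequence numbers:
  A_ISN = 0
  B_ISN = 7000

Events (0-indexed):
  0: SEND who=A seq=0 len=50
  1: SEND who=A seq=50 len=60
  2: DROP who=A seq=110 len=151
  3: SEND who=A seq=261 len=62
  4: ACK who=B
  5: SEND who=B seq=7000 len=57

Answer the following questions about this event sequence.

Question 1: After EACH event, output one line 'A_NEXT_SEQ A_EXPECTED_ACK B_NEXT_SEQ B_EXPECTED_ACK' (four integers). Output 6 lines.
50 7000 7000 50
110 7000 7000 110
261 7000 7000 110
323 7000 7000 110
323 7000 7000 110
323 7057 7057 110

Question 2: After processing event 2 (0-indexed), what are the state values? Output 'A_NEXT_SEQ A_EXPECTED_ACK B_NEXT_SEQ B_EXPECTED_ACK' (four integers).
After event 0: A_seq=50 A_ack=7000 B_seq=7000 B_ack=50
After event 1: A_seq=110 A_ack=7000 B_seq=7000 B_ack=110
After event 2: A_seq=261 A_ack=7000 B_seq=7000 B_ack=110

261 7000 7000 110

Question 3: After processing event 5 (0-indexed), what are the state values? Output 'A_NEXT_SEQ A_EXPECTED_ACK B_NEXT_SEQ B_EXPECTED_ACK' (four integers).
After event 0: A_seq=50 A_ack=7000 B_seq=7000 B_ack=50
After event 1: A_seq=110 A_ack=7000 B_seq=7000 B_ack=110
After event 2: A_seq=261 A_ack=7000 B_seq=7000 B_ack=110
After event 3: A_seq=323 A_ack=7000 B_seq=7000 B_ack=110
After event 4: A_seq=323 A_ack=7000 B_seq=7000 B_ack=110
After event 5: A_seq=323 A_ack=7057 B_seq=7057 B_ack=110

323 7057 7057 110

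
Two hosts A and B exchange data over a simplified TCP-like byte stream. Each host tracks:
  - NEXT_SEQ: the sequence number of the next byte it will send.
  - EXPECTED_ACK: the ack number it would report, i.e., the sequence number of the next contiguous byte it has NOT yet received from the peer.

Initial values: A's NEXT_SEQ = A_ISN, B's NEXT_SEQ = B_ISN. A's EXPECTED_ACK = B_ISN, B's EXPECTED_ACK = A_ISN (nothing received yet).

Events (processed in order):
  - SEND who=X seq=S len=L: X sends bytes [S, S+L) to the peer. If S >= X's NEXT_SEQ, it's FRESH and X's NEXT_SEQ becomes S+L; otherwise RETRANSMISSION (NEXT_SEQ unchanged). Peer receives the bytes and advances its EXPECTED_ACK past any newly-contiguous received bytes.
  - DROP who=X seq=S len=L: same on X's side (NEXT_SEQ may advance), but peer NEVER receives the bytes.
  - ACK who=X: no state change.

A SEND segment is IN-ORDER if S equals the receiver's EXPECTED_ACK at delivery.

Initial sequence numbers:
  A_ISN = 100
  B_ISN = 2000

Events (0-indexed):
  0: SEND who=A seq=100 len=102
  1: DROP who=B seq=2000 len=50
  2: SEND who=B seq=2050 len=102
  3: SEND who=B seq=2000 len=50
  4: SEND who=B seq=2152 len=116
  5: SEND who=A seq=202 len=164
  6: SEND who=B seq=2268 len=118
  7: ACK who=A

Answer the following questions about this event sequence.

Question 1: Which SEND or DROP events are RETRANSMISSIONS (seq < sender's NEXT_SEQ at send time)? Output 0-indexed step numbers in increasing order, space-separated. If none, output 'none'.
Step 0: SEND seq=100 -> fresh
Step 1: DROP seq=2000 -> fresh
Step 2: SEND seq=2050 -> fresh
Step 3: SEND seq=2000 -> retransmit
Step 4: SEND seq=2152 -> fresh
Step 5: SEND seq=202 -> fresh
Step 6: SEND seq=2268 -> fresh

Answer: 3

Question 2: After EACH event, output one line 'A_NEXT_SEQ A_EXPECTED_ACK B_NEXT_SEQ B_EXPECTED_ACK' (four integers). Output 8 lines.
202 2000 2000 202
202 2000 2050 202
202 2000 2152 202
202 2152 2152 202
202 2268 2268 202
366 2268 2268 366
366 2386 2386 366
366 2386 2386 366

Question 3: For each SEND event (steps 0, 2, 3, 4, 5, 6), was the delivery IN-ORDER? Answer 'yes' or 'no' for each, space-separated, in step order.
Answer: yes no yes yes yes yes

Derivation:
Step 0: SEND seq=100 -> in-order
Step 2: SEND seq=2050 -> out-of-order
Step 3: SEND seq=2000 -> in-order
Step 4: SEND seq=2152 -> in-order
Step 5: SEND seq=202 -> in-order
Step 6: SEND seq=2268 -> in-order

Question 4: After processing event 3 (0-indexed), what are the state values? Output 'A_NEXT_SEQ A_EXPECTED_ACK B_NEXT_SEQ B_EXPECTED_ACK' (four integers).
After event 0: A_seq=202 A_ack=2000 B_seq=2000 B_ack=202
After event 1: A_seq=202 A_ack=2000 B_seq=2050 B_ack=202
After event 2: A_seq=202 A_ack=2000 B_seq=2152 B_ack=202
After event 3: A_seq=202 A_ack=2152 B_seq=2152 B_ack=202

202 2152 2152 202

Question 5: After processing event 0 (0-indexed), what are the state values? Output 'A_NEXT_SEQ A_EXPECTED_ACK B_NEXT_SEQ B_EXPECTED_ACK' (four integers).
After event 0: A_seq=202 A_ack=2000 B_seq=2000 B_ack=202

202 2000 2000 202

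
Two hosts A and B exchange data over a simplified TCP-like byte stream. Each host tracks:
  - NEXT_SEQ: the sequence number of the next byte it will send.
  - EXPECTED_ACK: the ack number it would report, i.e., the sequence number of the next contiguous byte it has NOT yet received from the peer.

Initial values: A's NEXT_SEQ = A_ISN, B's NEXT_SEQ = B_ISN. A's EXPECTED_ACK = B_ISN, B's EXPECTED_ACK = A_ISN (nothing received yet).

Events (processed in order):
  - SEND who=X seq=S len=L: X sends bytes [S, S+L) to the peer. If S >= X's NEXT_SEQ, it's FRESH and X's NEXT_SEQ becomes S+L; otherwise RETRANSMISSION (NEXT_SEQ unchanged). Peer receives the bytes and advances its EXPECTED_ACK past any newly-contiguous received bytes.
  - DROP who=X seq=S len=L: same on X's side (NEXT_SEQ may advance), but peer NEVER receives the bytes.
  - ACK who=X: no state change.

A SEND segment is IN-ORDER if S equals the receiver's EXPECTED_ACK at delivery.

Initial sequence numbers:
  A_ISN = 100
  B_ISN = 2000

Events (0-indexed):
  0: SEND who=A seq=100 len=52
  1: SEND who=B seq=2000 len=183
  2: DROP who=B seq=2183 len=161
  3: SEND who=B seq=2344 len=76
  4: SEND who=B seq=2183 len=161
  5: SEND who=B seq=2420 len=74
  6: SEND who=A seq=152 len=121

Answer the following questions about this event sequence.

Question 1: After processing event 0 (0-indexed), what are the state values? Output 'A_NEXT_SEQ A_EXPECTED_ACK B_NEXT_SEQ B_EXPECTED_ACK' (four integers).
After event 0: A_seq=152 A_ack=2000 B_seq=2000 B_ack=152

152 2000 2000 152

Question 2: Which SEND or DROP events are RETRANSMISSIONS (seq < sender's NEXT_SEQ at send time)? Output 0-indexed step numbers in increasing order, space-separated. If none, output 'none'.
Answer: 4

Derivation:
Step 0: SEND seq=100 -> fresh
Step 1: SEND seq=2000 -> fresh
Step 2: DROP seq=2183 -> fresh
Step 3: SEND seq=2344 -> fresh
Step 4: SEND seq=2183 -> retransmit
Step 5: SEND seq=2420 -> fresh
Step 6: SEND seq=152 -> fresh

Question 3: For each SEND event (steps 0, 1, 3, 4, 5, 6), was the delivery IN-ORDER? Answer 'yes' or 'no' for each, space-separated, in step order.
Answer: yes yes no yes yes yes

Derivation:
Step 0: SEND seq=100 -> in-order
Step 1: SEND seq=2000 -> in-order
Step 3: SEND seq=2344 -> out-of-order
Step 4: SEND seq=2183 -> in-order
Step 5: SEND seq=2420 -> in-order
Step 6: SEND seq=152 -> in-order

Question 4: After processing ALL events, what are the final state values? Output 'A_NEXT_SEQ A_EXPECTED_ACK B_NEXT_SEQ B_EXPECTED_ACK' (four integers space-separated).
After event 0: A_seq=152 A_ack=2000 B_seq=2000 B_ack=152
After event 1: A_seq=152 A_ack=2183 B_seq=2183 B_ack=152
After event 2: A_seq=152 A_ack=2183 B_seq=2344 B_ack=152
After event 3: A_seq=152 A_ack=2183 B_seq=2420 B_ack=152
After event 4: A_seq=152 A_ack=2420 B_seq=2420 B_ack=152
After event 5: A_seq=152 A_ack=2494 B_seq=2494 B_ack=152
After event 6: A_seq=273 A_ack=2494 B_seq=2494 B_ack=273

Answer: 273 2494 2494 273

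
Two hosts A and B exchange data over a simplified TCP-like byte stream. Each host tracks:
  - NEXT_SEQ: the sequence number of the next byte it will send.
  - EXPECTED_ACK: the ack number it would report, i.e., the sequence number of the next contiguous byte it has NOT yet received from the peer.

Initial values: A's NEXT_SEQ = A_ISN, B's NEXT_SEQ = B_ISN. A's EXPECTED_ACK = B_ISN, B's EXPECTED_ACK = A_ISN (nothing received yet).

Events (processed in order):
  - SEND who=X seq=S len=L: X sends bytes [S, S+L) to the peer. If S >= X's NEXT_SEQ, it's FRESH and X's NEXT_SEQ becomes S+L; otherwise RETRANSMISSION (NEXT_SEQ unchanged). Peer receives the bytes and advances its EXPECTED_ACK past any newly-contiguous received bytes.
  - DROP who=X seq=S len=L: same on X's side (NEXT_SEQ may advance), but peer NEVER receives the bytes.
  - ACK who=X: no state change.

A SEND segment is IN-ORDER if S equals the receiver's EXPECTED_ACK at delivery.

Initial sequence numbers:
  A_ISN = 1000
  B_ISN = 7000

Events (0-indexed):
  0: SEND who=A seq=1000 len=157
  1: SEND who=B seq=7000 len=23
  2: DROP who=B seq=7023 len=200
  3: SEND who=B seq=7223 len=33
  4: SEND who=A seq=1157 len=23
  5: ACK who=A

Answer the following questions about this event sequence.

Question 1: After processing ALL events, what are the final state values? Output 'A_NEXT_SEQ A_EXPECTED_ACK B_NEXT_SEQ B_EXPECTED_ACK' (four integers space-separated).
After event 0: A_seq=1157 A_ack=7000 B_seq=7000 B_ack=1157
After event 1: A_seq=1157 A_ack=7023 B_seq=7023 B_ack=1157
After event 2: A_seq=1157 A_ack=7023 B_seq=7223 B_ack=1157
After event 3: A_seq=1157 A_ack=7023 B_seq=7256 B_ack=1157
After event 4: A_seq=1180 A_ack=7023 B_seq=7256 B_ack=1180
After event 5: A_seq=1180 A_ack=7023 B_seq=7256 B_ack=1180

Answer: 1180 7023 7256 1180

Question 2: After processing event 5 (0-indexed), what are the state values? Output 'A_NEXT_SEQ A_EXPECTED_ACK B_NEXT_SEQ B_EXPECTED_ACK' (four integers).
After event 0: A_seq=1157 A_ack=7000 B_seq=7000 B_ack=1157
After event 1: A_seq=1157 A_ack=7023 B_seq=7023 B_ack=1157
After event 2: A_seq=1157 A_ack=7023 B_seq=7223 B_ack=1157
After event 3: A_seq=1157 A_ack=7023 B_seq=7256 B_ack=1157
After event 4: A_seq=1180 A_ack=7023 B_seq=7256 B_ack=1180
After event 5: A_seq=1180 A_ack=7023 B_seq=7256 B_ack=1180

1180 7023 7256 1180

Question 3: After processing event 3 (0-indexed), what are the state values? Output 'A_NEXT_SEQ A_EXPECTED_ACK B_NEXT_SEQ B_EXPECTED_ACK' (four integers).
After event 0: A_seq=1157 A_ack=7000 B_seq=7000 B_ack=1157
After event 1: A_seq=1157 A_ack=7023 B_seq=7023 B_ack=1157
After event 2: A_seq=1157 A_ack=7023 B_seq=7223 B_ack=1157
After event 3: A_seq=1157 A_ack=7023 B_seq=7256 B_ack=1157

1157 7023 7256 1157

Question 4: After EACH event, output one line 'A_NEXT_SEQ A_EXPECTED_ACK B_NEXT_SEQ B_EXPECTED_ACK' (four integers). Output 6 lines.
1157 7000 7000 1157
1157 7023 7023 1157
1157 7023 7223 1157
1157 7023 7256 1157
1180 7023 7256 1180
1180 7023 7256 1180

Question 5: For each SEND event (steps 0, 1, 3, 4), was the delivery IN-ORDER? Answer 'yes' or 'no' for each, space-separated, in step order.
Step 0: SEND seq=1000 -> in-order
Step 1: SEND seq=7000 -> in-order
Step 3: SEND seq=7223 -> out-of-order
Step 4: SEND seq=1157 -> in-order

Answer: yes yes no yes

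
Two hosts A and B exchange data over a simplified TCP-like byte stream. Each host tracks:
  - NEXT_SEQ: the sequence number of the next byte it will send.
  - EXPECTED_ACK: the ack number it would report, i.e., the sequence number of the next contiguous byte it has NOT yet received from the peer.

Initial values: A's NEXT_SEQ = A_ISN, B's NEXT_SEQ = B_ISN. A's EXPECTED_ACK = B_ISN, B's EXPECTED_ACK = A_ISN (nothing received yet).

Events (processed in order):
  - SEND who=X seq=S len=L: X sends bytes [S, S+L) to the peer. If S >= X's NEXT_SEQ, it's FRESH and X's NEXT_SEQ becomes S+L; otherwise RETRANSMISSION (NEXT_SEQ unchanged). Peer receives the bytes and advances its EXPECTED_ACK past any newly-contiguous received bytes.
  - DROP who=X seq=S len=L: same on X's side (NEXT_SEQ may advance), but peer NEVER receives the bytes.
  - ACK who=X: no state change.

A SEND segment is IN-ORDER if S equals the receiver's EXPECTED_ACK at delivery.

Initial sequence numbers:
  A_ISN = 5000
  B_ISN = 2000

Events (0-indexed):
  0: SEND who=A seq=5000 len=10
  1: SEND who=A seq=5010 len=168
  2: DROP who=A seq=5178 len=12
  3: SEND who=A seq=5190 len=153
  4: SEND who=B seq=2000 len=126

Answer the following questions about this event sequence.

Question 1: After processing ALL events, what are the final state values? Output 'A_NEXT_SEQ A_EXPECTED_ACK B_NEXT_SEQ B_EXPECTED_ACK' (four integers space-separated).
After event 0: A_seq=5010 A_ack=2000 B_seq=2000 B_ack=5010
After event 1: A_seq=5178 A_ack=2000 B_seq=2000 B_ack=5178
After event 2: A_seq=5190 A_ack=2000 B_seq=2000 B_ack=5178
After event 3: A_seq=5343 A_ack=2000 B_seq=2000 B_ack=5178
After event 4: A_seq=5343 A_ack=2126 B_seq=2126 B_ack=5178

Answer: 5343 2126 2126 5178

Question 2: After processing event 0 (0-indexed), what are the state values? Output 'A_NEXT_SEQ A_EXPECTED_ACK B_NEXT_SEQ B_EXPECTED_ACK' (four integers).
After event 0: A_seq=5010 A_ack=2000 B_seq=2000 B_ack=5010

5010 2000 2000 5010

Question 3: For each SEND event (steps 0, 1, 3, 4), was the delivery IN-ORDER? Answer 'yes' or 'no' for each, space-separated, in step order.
Step 0: SEND seq=5000 -> in-order
Step 1: SEND seq=5010 -> in-order
Step 3: SEND seq=5190 -> out-of-order
Step 4: SEND seq=2000 -> in-order

Answer: yes yes no yes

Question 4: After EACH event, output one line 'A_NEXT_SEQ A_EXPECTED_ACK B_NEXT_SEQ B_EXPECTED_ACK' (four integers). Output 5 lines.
5010 2000 2000 5010
5178 2000 2000 5178
5190 2000 2000 5178
5343 2000 2000 5178
5343 2126 2126 5178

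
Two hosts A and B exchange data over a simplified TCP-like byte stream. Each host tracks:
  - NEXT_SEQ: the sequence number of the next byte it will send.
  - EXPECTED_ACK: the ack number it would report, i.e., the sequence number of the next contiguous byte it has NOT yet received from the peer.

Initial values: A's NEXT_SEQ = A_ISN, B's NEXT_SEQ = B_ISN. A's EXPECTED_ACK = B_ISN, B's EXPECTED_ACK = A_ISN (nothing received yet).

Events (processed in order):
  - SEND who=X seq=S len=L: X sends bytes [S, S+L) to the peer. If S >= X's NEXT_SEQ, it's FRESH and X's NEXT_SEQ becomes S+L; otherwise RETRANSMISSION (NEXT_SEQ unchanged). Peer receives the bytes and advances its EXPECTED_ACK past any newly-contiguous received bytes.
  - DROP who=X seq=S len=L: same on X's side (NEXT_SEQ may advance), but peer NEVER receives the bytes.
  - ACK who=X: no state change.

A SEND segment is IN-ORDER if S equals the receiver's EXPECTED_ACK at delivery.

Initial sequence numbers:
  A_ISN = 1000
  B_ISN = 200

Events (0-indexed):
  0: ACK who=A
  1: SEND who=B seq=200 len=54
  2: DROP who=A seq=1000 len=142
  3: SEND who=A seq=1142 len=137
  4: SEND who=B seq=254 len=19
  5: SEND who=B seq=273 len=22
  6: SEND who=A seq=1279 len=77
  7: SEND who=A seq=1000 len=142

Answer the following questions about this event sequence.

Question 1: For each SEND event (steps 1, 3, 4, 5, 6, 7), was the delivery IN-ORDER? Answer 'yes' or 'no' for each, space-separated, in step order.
Answer: yes no yes yes no yes

Derivation:
Step 1: SEND seq=200 -> in-order
Step 3: SEND seq=1142 -> out-of-order
Step 4: SEND seq=254 -> in-order
Step 5: SEND seq=273 -> in-order
Step 6: SEND seq=1279 -> out-of-order
Step 7: SEND seq=1000 -> in-order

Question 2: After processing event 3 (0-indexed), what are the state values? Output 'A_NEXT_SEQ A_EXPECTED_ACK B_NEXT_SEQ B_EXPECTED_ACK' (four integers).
After event 0: A_seq=1000 A_ack=200 B_seq=200 B_ack=1000
After event 1: A_seq=1000 A_ack=254 B_seq=254 B_ack=1000
After event 2: A_seq=1142 A_ack=254 B_seq=254 B_ack=1000
After event 3: A_seq=1279 A_ack=254 B_seq=254 B_ack=1000

1279 254 254 1000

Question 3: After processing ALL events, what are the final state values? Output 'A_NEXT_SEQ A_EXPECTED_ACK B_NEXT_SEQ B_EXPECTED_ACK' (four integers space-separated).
After event 0: A_seq=1000 A_ack=200 B_seq=200 B_ack=1000
After event 1: A_seq=1000 A_ack=254 B_seq=254 B_ack=1000
After event 2: A_seq=1142 A_ack=254 B_seq=254 B_ack=1000
After event 3: A_seq=1279 A_ack=254 B_seq=254 B_ack=1000
After event 4: A_seq=1279 A_ack=273 B_seq=273 B_ack=1000
After event 5: A_seq=1279 A_ack=295 B_seq=295 B_ack=1000
After event 6: A_seq=1356 A_ack=295 B_seq=295 B_ack=1000
After event 7: A_seq=1356 A_ack=295 B_seq=295 B_ack=1356

Answer: 1356 295 295 1356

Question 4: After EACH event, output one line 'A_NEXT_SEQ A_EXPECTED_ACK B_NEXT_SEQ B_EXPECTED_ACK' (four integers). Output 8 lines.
1000 200 200 1000
1000 254 254 1000
1142 254 254 1000
1279 254 254 1000
1279 273 273 1000
1279 295 295 1000
1356 295 295 1000
1356 295 295 1356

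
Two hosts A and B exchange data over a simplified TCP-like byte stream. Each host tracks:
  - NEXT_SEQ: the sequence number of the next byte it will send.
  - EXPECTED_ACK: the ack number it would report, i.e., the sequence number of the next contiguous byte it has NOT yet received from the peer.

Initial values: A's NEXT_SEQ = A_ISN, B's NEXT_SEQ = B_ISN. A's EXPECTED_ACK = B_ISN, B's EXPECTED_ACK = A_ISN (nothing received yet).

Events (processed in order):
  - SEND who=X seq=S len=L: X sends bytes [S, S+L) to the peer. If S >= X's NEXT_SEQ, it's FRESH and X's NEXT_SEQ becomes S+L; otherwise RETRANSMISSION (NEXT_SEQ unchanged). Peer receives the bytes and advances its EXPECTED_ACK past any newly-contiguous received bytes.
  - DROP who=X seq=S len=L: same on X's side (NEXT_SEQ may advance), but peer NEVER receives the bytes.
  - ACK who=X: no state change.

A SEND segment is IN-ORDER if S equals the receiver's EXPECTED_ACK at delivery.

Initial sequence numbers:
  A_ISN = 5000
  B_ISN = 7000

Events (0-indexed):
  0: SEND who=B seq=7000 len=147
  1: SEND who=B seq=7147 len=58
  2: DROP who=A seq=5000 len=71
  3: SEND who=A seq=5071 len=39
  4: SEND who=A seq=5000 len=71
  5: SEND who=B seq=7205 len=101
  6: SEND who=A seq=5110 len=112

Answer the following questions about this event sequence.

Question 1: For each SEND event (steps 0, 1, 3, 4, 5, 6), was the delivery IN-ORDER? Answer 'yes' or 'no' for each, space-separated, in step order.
Step 0: SEND seq=7000 -> in-order
Step 1: SEND seq=7147 -> in-order
Step 3: SEND seq=5071 -> out-of-order
Step 4: SEND seq=5000 -> in-order
Step 5: SEND seq=7205 -> in-order
Step 6: SEND seq=5110 -> in-order

Answer: yes yes no yes yes yes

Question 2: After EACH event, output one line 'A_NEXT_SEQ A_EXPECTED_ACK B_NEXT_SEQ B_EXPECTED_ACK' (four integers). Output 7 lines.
5000 7147 7147 5000
5000 7205 7205 5000
5071 7205 7205 5000
5110 7205 7205 5000
5110 7205 7205 5110
5110 7306 7306 5110
5222 7306 7306 5222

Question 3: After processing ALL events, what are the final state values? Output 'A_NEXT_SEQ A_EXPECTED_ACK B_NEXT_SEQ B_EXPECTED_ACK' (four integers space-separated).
Answer: 5222 7306 7306 5222

Derivation:
After event 0: A_seq=5000 A_ack=7147 B_seq=7147 B_ack=5000
After event 1: A_seq=5000 A_ack=7205 B_seq=7205 B_ack=5000
After event 2: A_seq=5071 A_ack=7205 B_seq=7205 B_ack=5000
After event 3: A_seq=5110 A_ack=7205 B_seq=7205 B_ack=5000
After event 4: A_seq=5110 A_ack=7205 B_seq=7205 B_ack=5110
After event 5: A_seq=5110 A_ack=7306 B_seq=7306 B_ack=5110
After event 6: A_seq=5222 A_ack=7306 B_seq=7306 B_ack=5222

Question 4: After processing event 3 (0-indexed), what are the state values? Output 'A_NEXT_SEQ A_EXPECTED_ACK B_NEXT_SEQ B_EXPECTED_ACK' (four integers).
After event 0: A_seq=5000 A_ack=7147 B_seq=7147 B_ack=5000
After event 1: A_seq=5000 A_ack=7205 B_seq=7205 B_ack=5000
After event 2: A_seq=5071 A_ack=7205 B_seq=7205 B_ack=5000
After event 3: A_seq=5110 A_ack=7205 B_seq=7205 B_ack=5000

5110 7205 7205 5000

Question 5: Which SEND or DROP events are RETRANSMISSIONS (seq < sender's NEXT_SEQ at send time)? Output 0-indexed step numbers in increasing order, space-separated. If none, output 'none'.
Answer: 4

Derivation:
Step 0: SEND seq=7000 -> fresh
Step 1: SEND seq=7147 -> fresh
Step 2: DROP seq=5000 -> fresh
Step 3: SEND seq=5071 -> fresh
Step 4: SEND seq=5000 -> retransmit
Step 5: SEND seq=7205 -> fresh
Step 6: SEND seq=5110 -> fresh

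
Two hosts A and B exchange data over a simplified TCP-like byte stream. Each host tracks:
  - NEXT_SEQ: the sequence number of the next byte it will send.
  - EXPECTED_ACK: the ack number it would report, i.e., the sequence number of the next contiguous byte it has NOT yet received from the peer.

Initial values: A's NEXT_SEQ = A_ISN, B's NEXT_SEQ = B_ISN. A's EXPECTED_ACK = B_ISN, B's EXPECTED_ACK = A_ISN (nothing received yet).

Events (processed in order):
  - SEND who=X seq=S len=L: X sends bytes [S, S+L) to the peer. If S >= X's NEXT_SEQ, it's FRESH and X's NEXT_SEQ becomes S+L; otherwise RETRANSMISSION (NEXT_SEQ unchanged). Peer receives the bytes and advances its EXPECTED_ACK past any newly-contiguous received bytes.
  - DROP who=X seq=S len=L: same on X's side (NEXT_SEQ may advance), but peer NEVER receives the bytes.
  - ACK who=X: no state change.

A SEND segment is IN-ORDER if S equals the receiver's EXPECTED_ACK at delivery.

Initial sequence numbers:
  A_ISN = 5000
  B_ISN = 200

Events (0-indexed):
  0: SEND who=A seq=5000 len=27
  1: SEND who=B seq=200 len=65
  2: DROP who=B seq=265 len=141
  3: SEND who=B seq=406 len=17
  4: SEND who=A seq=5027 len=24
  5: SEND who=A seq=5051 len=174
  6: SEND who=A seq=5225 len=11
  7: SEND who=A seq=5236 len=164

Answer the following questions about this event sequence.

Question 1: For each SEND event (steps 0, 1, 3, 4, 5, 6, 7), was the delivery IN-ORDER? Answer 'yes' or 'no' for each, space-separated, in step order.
Answer: yes yes no yes yes yes yes

Derivation:
Step 0: SEND seq=5000 -> in-order
Step 1: SEND seq=200 -> in-order
Step 3: SEND seq=406 -> out-of-order
Step 4: SEND seq=5027 -> in-order
Step 5: SEND seq=5051 -> in-order
Step 6: SEND seq=5225 -> in-order
Step 7: SEND seq=5236 -> in-order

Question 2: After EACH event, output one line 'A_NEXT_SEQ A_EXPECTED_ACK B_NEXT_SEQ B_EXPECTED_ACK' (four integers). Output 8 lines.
5027 200 200 5027
5027 265 265 5027
5027 265 406 5027
5027 265 423 5027
5051 265 423 5051
5225 265 423 5225
5236 265 423 5236
5400 265 423 5400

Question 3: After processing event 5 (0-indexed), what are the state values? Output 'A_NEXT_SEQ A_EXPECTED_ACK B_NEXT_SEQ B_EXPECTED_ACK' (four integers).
After event 0: A_seq=5027 A_ack=200 B_seq=200 B_ack=5027
After event 1: A_seq=5027 A_ack=265 B_seq=265 B_ack=5027
After event 2: A_seq=5027 A_ack=265 B_seq=406 B_ack=5027
After event 3: A_seq=5027 A_ack=265 B_seq=423 B_ack=5027
After event 4: A_seq=5051 A_ack=265 B_seq=423 B_ack=5051
After event 5: A_seq=5225 A_ack=265 B_seq=423 B_ack=5225

5225 265 423 5225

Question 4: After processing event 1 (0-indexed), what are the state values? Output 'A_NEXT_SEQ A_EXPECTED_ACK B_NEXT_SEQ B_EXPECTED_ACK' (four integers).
After event 0: A_seq=5027 A_ack=200 B_seq=200 B_ack=5027
After event 1: A_seq=5027 A_ack=265 B_seq=265 B_ack=5027

5027 265 265 5027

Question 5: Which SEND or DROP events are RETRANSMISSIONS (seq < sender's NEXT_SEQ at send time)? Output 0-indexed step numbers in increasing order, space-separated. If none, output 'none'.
Answer: none

Derivation:
Step 0: SEND seq=5000 -> fresh
Step 1: SEND seq=200 -> fresh
Step 2: DROP seq=265 -> fresh
Step 3: SEND seq=406 -> fresh
Step 4: SEND seq=5027 -> fresh
Step 5: SEND seq=5051 -> fresh
Step 6: SEND seq=5225 -> fresh
Step 7: SEND seq=5236 -> fresh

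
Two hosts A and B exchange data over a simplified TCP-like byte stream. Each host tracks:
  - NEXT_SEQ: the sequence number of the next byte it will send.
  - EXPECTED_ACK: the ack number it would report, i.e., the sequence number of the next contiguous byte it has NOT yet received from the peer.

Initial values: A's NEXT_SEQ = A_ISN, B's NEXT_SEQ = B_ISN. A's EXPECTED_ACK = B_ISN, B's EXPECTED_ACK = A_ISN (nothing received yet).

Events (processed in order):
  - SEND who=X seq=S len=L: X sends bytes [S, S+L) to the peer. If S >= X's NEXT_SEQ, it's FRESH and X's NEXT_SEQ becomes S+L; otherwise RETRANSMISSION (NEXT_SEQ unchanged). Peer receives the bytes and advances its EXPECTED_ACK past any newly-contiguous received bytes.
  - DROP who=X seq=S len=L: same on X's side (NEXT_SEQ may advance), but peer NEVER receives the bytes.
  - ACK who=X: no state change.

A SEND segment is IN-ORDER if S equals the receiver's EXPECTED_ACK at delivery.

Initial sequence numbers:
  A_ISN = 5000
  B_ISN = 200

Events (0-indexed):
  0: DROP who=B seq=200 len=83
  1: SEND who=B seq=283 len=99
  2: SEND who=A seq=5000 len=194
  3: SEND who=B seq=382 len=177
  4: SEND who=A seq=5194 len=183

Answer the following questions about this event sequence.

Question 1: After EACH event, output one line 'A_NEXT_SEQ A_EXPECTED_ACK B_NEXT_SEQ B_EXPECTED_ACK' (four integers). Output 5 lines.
5000 200 283 5000
5000 200 382 5000
5194 200 382 5194
5194 200 559 5194
5377 200 559 5377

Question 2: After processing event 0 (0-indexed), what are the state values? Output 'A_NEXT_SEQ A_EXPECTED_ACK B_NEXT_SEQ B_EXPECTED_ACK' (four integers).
After event 0: A_seq=5000 A_ack=200 B_seq=283 B_ack=5000

5000 200 283 5000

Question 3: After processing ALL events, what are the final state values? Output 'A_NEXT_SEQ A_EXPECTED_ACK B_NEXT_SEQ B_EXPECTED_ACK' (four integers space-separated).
Answer: 5377 200 559 5377

Derivation:
After event 0: A_seq=5000 A_ack=200 B_seq=283 B_ack=5000
After event 1: A_seq=5000 A_ack=200 B_seq=382 B_ack=5000
After event 2: A_seq=5194 A_ack=200 B_seq=382 B_ack=5194
After event 3: A_seq=5194 A_ack=200 B_seq=559 B_ack=5194
After event 4: A_seq=5377 A_ack=200 B_seq=559 B_ack=5377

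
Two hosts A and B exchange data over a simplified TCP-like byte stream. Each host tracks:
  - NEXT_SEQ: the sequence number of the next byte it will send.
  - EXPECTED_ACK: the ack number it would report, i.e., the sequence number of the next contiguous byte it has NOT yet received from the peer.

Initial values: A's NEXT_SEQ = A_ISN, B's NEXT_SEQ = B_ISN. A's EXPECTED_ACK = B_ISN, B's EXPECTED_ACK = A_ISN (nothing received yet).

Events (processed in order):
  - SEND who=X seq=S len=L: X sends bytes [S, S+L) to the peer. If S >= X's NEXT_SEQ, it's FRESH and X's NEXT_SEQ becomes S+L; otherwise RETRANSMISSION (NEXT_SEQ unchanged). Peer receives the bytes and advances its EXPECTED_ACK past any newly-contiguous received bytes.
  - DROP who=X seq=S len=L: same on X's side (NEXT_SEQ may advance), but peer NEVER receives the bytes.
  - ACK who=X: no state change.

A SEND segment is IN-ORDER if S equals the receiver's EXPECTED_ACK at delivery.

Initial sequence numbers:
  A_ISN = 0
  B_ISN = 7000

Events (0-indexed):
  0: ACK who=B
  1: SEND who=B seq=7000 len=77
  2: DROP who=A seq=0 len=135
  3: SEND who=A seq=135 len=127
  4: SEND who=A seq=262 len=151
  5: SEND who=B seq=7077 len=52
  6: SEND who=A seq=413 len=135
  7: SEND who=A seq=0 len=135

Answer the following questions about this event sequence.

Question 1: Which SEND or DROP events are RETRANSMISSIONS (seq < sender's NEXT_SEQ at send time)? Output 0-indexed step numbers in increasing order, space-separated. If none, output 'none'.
Answer: 7

Derivation:
Step 1: SEND seq=7000 -> fresh
Step 2: DROP seq=0 -> fresh
Step 3: SEND seq=135 -> fresh
Step 4: SEND seq=262 -> fresh
Step 5: SEND seq=7077 -> fresh
Step 6: SEND seq=413 -> fresh
Step 7: SEND seq=0 -> retransmit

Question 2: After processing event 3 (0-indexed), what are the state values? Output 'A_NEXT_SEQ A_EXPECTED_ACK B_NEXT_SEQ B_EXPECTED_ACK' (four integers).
After event 0: A_seq=0 A_ack=7000 B_seq=7000 B_ack=0
After event 1: A_seq=0 A_ack=7077 B_seq=7077 B_ack=0
After event 2: A_seq=135 A_ack=7077 B_seq=7077 B_ack=0
After event 3: A_seq=262 A_ack=7077 B_seq=7077 B_ack=0

262 7077 7077 0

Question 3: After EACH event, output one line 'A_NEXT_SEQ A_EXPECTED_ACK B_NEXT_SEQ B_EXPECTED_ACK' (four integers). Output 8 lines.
0 7000 7000 0
0 7077 7077 0
135 7077 7077 0
262 7077 7077 0
413 7077 7077 0
413 7129 7129 0
548 7129 7129 0
548 7129 7129 548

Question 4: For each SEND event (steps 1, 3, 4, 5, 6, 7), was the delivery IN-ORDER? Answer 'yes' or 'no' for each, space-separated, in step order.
Step 1: SEND seq=7000 -> in-order
Step 3: SEND seq=135 -> out-of-order
Step 4: SEND seq=262 -> out-of-order
Step 5: SEND seq=7077 -> in-order
Step 6: SEND seq=413 -> out-of-order
Step 7: SEND seq=0 -> in-order

Answer: yes no no yes no yes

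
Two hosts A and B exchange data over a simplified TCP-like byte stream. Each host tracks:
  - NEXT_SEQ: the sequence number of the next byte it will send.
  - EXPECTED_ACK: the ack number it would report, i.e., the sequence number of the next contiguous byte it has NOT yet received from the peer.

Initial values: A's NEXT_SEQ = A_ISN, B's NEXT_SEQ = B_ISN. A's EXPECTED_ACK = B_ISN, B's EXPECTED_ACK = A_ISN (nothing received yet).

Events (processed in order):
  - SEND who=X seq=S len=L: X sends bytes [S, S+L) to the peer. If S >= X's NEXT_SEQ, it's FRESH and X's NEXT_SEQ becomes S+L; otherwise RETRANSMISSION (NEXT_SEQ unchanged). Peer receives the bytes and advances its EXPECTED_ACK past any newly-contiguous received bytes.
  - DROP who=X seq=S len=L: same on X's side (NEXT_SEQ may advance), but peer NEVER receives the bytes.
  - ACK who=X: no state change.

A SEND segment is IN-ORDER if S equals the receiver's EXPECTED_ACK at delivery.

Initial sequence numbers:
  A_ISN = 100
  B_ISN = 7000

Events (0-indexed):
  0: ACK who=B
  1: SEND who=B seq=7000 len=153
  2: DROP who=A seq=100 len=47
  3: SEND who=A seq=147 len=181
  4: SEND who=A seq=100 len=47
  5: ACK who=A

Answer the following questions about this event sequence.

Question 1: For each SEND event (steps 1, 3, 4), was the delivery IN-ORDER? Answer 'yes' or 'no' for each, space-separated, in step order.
Answer: yes no yes

Derivation:
Step 1: SEND seq=7000 -> in-order
Step 3: SEND seq=147 -> out-of-order
Step 4: SEND seq=100 -> in-order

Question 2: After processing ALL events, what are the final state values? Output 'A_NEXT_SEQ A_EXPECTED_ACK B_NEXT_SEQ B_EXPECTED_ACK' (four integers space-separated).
After event 0: A_seq=100 A_ack=7000 B_seq=7000 B_ack=100
After event 1: A_seq=100 A_ack=7153 B_seq=7153 B_ack=100
After event 2: A_seq=147 A_ack=7153 B_seq=7153 B_ack=100
After event 3: A_seq=328 A_ack=7153 B_seq=7153 B_ack=100
After event 4: A_seq=328 A_ack=7153 B_seq=7153 B_ack=328
After event 5: A_seq=328 A_ack=7153 B_seq=7153 B_ack=328

Answer: 328 7153 7153 328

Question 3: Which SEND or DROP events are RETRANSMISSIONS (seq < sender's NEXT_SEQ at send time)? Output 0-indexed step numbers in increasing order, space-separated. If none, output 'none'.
Step 1: SEND seq=7000 -> fresh
Step 2: DROP seq=100 -> fresh
Step 3: SEND seq=147 -> fresh
Step 4: SEND seq=100 -> retransmit

Answer: 4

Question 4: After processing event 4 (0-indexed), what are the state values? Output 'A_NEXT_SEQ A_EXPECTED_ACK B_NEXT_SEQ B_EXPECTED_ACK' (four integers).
After event 0: A_seq=100 A_ack=7000 B_seq=7000 B_ack=100
After event 1: A_seq=100 A_ack=7153 B_seq=7153 B_ack=100
After event 2: A_seq=147 A_ack=7153 B_seq=7153 B_ack=100
After event 3: A_seq=328 A_ack=7153 B_seq=7153 B_ack=100
After event 4: A_seq=328 A_ack=7153 B_seq=7153 B_ack=328

328 7153 7153 328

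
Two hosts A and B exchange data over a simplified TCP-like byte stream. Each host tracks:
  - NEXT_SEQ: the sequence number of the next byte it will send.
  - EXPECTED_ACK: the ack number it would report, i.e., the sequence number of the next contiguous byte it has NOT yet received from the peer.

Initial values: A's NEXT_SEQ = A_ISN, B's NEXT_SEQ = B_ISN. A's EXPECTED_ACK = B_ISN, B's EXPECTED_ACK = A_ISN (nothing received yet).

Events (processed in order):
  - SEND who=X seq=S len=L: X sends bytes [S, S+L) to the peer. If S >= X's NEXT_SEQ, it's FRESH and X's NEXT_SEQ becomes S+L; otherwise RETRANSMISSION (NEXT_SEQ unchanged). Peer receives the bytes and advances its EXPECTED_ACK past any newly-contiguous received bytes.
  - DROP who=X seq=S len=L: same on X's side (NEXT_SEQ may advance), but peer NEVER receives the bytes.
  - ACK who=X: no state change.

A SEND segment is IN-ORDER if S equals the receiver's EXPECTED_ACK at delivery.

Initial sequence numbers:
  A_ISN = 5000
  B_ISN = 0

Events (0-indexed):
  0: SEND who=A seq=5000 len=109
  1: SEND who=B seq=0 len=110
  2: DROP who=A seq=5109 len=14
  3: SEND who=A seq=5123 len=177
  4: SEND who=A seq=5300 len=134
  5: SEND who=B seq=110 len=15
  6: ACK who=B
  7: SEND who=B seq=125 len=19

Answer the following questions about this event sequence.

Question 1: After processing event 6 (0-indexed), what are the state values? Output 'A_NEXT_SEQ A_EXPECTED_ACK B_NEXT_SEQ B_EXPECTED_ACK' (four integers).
After event 0: A_seq=5109 A_ack=0 B_seq=0 B_ack=5109
After event 1: A_seq=5109 A_ack=110 B_seq=110 B_ack=5109
After event 2: A_seq=5123 A_ack=110 B_seq=110 B_ack=5109
After event 3: A_seq=5300 A_ack=110 B_seq=110 B_ack=5109
After event 4: A_seq=5434 A_ack=110 B_seq=110 B_ack=5109
After event 5: A_seq=5434 A_ack=125 B_seq=125 B_ack=5109
After event 6: A_seq=5434 A_ack=125 B_seq=125 B_ack=5109

5434 125 125 5109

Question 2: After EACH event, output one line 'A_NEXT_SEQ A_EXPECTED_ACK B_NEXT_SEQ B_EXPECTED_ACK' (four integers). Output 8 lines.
5109 0 0 5109
5109 110 110 5109
5123 110 110 5109
5300 110 110 5109
5434 110 110 5109
5434 125 125 5109
5434 125 125 5109
5434 144 144 5109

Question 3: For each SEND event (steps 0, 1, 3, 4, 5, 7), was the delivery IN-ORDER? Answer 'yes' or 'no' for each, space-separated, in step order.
Answer: yes yes no no yes yes

Derivation:
Step 0: SEND seq=5000 -> in-order
Step 1: SEND seq=0 -> in-order
Step 3: SEND seq=5123 -> out-of-order
Step 4: SEND seq=5300 -> out-of-order
Step 5: SEND seq=110 -> in-order
Step 7: SEND seq=125 -> in-order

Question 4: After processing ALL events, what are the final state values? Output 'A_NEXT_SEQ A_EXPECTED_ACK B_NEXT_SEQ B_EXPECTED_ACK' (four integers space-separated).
After event 0: A_seq=5109 A_ack=0 B_seq=0 B_ack=5109
After event 1: A_seq=5109 A_ack=110 B_seq=110 B_ack=5109
After event 2: A_seq=5123 A_ack=110 B_seq=110 B_ack=5109
After event 3: A_seq=5300 A_ack=110 B_seq=110 B_ack=5109
After event 4: A_seq=5434 A_ack=110 B_seq=110 B_ack=5109
After event 5: A_seq=5434 A_ack=125 B_seq=125 B_ack=5109
After event 6: A_seq=5434 A_ack=125 B_seq=125 B_ack=5109
After event 7: A_seq=5434 A_ack=144 B_seq=144 B_ack=5109

Answer: 5434 144 144 5109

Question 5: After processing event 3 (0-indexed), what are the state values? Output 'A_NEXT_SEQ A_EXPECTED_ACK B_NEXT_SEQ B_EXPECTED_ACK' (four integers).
After event 0: A_seq=5109 A_ack=0 B_seq=0 B_ack=5109
After event 1: A_seq=5109 A_ack=110 B_seq=110 B_ack=5109
After event 2: A_seq=5123 A_ack=110 B_seq=110 B_ack=5109
After event 3: A_seq=5300 A_ack=110 B_seq=110 B_ack=5109

5300 110 110 5109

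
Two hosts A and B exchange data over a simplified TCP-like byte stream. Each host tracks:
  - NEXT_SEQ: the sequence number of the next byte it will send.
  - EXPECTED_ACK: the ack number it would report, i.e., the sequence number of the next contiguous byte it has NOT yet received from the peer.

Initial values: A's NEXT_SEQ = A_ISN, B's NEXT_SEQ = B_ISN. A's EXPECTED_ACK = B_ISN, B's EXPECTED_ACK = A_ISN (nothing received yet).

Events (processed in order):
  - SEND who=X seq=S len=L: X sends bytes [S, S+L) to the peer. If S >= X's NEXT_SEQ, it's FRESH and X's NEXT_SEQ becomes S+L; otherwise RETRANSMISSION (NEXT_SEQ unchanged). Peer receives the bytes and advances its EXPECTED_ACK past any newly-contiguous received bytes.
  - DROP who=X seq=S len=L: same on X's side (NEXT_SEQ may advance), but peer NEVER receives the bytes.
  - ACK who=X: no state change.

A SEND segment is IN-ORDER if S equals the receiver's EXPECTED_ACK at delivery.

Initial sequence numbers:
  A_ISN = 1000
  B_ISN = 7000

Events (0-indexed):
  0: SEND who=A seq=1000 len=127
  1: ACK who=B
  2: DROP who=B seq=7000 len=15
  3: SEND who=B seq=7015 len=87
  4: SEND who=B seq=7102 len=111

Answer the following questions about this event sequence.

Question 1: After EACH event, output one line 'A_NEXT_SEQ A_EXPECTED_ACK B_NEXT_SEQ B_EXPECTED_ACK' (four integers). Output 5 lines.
1127 7000 7000 1127
1127 7000 7000 1127
1127 7000 7015 1127
1127 7000 7102 1127
1127 7000 7213 1127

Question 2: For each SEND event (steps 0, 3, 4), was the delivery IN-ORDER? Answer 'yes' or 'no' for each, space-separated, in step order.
Answer: yes no no

Derivation:
Step 0: SEND seq=1000 -> in-order
Step 3: SEND seq=7015 -> out-of-order
Step 4: SEND seq=7102 -> out-of-order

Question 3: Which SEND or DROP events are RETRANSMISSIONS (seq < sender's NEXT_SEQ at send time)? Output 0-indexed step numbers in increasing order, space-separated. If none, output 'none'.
Step 0: SEND seq=1000 -> fresh
Step 2: DROP seq=7000 -> fresh
Step 3: SEND seq=7015 -> fresh
Step 4: SEND seq=7102 -> fresh

Answer: none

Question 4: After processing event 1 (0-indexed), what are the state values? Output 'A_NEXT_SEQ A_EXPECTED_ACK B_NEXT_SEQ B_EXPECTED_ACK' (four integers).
After event 0: A_seq=1127 A_ack=7000 B_seq=7000 B_ack=1127
After event 1: A_seq=1127 A_ack=7000 B_seq=7000 B_ack=1127

1127 7000 7000 1127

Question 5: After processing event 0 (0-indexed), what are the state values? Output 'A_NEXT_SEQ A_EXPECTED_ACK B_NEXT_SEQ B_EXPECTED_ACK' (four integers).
After event 0: A_seq=1127 A_ack=7000 B_seq=7000 B_ack=1127

1127 7000 7000 1127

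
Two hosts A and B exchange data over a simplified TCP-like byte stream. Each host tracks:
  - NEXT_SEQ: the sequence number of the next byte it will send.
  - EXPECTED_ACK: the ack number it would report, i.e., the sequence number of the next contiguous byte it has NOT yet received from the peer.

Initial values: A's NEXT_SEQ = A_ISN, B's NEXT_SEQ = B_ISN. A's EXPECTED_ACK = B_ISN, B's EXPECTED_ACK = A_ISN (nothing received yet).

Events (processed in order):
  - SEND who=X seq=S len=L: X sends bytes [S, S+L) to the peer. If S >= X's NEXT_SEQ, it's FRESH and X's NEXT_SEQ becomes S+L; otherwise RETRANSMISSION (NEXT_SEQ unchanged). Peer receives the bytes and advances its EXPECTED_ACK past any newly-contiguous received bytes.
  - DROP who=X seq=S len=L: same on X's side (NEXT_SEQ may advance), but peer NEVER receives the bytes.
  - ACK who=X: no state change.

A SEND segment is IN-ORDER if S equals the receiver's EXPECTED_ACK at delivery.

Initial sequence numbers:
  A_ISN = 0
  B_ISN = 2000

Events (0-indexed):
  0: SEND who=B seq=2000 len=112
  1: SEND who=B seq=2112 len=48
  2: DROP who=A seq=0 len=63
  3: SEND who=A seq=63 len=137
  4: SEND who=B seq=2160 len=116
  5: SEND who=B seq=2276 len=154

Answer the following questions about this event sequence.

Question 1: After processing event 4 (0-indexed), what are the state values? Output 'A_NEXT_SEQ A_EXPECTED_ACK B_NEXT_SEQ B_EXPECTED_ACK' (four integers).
After event 0: A_seq=0 A_ack=2112 B_seq=2112 B_ack=0
After event 1: A_seq=0 A_ack=2160 B_seq=2160 B_ack=0
After event 2: A_seq=63 A_ack=2160 B_seq=2160 B_ack=0
After event 3: A_seq=200 A_ack=2160 B_seq=2160 B_ack=0
After event 4: A_seq=200 A_ack=2276 B_seq=2276 B_ack=0

200 2276 2276 0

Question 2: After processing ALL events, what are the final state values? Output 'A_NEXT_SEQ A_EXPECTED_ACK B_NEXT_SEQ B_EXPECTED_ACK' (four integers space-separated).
After event 0: A_seq=0 A_ack=2112 B_seq=2112 B_ack=0
After event 1: A_seq=0 A_ack=2160 B_seq=2160 B_ack=0
After event 2: A_seq=63 A_ack=2160 B_seq=2160 B_ack=0
After event 3: A_seq=200 A_ack=2160 B_seq=2160 B_ack=0
After event 4: A_seq=200 A_ack=2276 B_seq=2276 B_ack=0
After event 5: A_seq=200 A_ack=2430 B_seq=2430 B_ack=0

Answer: 200 2430 2430 0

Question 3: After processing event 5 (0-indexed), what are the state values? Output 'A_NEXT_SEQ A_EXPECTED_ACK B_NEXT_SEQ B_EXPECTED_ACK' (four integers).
After event 0: A_seq=0 A_ack=2112 B_seq=2112 B_ack=0
After event 1: A_seq=0 A_ack=2160 B_seq=2160 B_ack=0
After event 2: A_seq=63 A_ack=2160 B_seq=2160 B_ack=0
After event 3: A_seq=200 A_ack=2160 B_seq=2160 B_ack=0
After event 4: A_seq=200 A_ack=2276 B_seq=2276 B_ack=0
After event 5: A_seq=200 A_ack=2430 B_seq=2430 B_ack=0

200 2430 2430 0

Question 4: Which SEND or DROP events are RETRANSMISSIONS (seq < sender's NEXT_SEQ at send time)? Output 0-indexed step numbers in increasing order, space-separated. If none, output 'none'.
Answer: none

Derivation:
Step 0: SEND seq=2000 -> fresh
Step 1: SEND seq=2112 -> fresh
Step 2: DROP seq=0 -> fresh
Step 3: SEND seq=63 -> fresh
Step 4: SEND seq=2160 -> fresh
Step 5: SEND seq=2276 -> fresh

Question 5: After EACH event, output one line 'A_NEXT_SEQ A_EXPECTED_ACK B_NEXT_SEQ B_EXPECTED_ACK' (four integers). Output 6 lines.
0 2112 2112 0
0 2160 2160 0
63 2160 2160 0
200 2160 2160 0
200 2276 2276 0
200 2430 2430 0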